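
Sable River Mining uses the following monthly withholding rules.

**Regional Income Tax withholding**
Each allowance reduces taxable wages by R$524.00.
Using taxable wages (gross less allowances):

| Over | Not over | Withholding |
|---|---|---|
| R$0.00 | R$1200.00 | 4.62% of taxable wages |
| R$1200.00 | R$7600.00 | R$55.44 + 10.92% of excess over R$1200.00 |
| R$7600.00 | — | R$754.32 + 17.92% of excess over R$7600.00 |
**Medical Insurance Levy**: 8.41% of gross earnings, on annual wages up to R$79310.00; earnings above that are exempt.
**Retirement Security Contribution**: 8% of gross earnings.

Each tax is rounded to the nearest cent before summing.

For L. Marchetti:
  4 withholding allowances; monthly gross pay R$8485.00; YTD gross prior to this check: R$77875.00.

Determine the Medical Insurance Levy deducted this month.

Medical Insurance Levy: cap R$79310.00 − YTD R$77875.00 = R$1435.00 subject; 8.41% × R$1435.00 = R$120.68

R$120.68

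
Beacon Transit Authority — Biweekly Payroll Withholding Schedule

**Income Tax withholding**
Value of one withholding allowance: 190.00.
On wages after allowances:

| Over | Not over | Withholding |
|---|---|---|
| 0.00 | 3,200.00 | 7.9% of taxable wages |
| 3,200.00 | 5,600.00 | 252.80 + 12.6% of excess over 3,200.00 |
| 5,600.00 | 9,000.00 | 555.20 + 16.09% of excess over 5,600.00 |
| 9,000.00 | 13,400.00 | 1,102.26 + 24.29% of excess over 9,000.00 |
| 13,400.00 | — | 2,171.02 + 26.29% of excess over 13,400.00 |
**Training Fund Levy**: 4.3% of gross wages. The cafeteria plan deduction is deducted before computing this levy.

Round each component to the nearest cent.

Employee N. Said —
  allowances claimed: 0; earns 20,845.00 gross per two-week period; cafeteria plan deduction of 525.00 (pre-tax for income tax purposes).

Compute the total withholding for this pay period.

Income Tax: taxable = 20,845.00 − 525.00 = 20,320.00
  2,171.02 + 26.29% × (20,320.00 − 13,400.00) = 2,171.02 + 26.29% × 6,920.00 = 3,990.29
Training Fund Levy: 4.3% × 20,320.00 = 873.76
Total: 3,990.29 + 873.76 = 4,864.05

4,864.05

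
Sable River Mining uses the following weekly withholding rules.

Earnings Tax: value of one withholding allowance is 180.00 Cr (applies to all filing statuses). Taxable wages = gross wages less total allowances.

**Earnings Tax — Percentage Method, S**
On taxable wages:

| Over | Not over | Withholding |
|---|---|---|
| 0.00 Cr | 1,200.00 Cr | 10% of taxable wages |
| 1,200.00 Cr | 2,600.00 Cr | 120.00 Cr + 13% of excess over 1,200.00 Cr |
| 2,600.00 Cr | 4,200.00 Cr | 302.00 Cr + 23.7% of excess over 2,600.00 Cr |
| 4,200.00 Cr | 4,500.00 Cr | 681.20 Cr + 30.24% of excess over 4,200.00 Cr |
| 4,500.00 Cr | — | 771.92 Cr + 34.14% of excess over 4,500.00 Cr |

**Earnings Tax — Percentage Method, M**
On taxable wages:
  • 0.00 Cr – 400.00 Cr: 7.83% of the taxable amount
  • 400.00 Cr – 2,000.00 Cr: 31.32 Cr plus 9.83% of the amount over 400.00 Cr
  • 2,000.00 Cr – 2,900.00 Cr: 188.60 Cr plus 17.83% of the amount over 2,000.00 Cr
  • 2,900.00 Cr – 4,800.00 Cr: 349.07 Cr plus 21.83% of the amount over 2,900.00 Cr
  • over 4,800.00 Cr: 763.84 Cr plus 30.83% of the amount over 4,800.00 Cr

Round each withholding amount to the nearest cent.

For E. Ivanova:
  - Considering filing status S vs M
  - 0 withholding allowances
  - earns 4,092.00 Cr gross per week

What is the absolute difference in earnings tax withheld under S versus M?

Earnings Tax (S): taxable = 4,092.00 Cr
  302.00 Cr + 23.7% × (4,092.00 Cr − 2,600.00 Cr) = 302.00 Cr + 23.7% × 1,492.00 Cr = 655.60 Cr
Earnings Tax (M): taxable = 4,092.00 Cr
  349.07 Cr + 21.83% × (4,092.00 Cr − 2,900.00 Cr) = 349.07 Cr + 21.83% × 1,192.00 Cr = 609.28 Cr
Difference: |655.60 Cr − 609.28 Cr| = 46.32 Cr (higher under S)

46.32 Cr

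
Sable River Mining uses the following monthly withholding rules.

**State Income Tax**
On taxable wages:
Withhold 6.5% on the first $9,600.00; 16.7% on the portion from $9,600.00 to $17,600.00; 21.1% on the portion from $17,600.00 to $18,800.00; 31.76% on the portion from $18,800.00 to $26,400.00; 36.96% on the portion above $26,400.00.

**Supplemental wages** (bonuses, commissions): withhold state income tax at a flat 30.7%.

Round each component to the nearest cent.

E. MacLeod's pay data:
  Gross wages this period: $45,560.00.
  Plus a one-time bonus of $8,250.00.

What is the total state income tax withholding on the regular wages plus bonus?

State Income Tax: taxable = $45,560.00
  $4,626.96 + 36.96% × ($45,560.00 − $26,400.00) = $4,626.96 + 36.96% × $19,160.00 = $11,708.50
Supplemental (30.7% flat on bonus): 30.7% × $8,250.00 = $2,532.75
Total state income tax: $11,708.50 + $2,532.75 = $14,241.25

$14,241.25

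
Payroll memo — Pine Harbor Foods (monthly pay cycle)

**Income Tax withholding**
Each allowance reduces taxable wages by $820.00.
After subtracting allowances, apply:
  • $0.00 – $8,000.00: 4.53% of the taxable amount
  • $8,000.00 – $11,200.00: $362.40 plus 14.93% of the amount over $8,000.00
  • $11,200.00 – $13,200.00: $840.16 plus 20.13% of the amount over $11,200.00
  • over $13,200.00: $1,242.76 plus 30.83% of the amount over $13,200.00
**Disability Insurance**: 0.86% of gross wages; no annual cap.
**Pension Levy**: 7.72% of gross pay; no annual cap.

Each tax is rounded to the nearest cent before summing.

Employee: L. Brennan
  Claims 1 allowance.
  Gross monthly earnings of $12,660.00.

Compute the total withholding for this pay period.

Income Tax: taxable = $12,660.00 − 1×$820.00 = $11,840.00
  $840.16 + 20.13% × ($11,840.00 − $11,200.00) = $840.16 + 20.13% × $640.00 = $968.99
Disability Insurance: 0.86% × $12,660.00 = $108.88
Pension Levy: 7.72% × $12,660.00 = $977.35
Total: $968.99 + $108.88 + $977.35 = $2,055.22

$2,055.22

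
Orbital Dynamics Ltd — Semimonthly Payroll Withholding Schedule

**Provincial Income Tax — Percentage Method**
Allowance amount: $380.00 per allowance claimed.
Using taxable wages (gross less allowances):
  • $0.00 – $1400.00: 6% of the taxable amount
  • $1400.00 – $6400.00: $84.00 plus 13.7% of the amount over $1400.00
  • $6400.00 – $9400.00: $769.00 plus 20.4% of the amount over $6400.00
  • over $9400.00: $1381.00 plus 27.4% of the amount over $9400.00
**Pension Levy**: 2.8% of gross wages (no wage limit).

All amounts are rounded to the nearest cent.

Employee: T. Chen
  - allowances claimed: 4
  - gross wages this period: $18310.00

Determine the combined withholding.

$3918.54

Provincial Income Tax: taxable = $18310.00 − 4×$380.00 = $16790.00
  $1381.00 + 27.4% × ($16790.00 − $9400.00) = $1381.00 + 27.4% × $7390.00 = $3405.86
Pension Levy: 2.8% × $18310.00 = $512.68
Total: $3405.86 + $512.68 = $3918.54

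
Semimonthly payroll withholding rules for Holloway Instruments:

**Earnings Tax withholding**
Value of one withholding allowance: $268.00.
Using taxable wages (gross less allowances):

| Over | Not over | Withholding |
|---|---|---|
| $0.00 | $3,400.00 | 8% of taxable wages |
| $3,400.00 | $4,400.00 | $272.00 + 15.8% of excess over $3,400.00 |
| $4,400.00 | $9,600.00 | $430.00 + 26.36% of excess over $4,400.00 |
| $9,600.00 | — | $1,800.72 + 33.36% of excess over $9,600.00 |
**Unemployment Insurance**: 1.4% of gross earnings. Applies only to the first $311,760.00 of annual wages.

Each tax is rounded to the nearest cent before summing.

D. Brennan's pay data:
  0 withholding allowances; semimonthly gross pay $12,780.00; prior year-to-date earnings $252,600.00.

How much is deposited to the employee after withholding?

$9,739.51

Earnings Tax: taxable = $12,780.00
  $1,800.72 + 33.36% × ($12,780.00 − $9,600.00) = $1,800.72 + 33.36% × $3,180.00 = $2,861.57
Unemployment Insurance: 1.4% × $12,780.00 = $178.92
Total withheld: $2,861.57 + $178.92 = $3,040.49
Net pay: $12,780.00 − $3,040.49 = $9,739.51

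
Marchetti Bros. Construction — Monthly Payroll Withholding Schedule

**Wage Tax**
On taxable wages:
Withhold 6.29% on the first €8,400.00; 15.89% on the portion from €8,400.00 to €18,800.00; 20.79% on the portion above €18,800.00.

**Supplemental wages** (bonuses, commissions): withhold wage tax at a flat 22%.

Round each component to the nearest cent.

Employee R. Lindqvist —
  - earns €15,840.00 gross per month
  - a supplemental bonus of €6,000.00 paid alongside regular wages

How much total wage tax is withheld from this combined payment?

Wage Tax: taxable = €15,840.00
  €528.36 + 15.89% × (€15,840.00 − €8,400.00) = €528.36 + 15.89% × €7,440.00 = €1,710.58
Supplemental (22% flat on bonus): 22% × €6,000.00 = €1,320.00
Total wage tax: €1,710.58 + €1,320.00 = €3,030.58

€3,030.58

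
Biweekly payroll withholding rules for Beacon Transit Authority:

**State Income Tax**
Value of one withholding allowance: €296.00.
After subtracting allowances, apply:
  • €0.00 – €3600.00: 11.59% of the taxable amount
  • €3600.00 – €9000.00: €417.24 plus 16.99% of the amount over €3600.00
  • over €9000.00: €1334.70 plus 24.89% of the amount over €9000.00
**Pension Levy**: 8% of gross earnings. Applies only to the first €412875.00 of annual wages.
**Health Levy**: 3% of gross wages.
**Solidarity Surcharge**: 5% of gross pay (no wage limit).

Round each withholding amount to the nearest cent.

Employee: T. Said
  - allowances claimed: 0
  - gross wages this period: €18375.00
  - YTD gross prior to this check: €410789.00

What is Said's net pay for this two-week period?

State Income Tax: taxable = €18375.00
  €1334.70 + 24.89% × (€18375.00 − €9000.00) = €1334.70 + 24.89% × €9375.00 = €3668.14
Pension Levy: cap €412875.00 − YTD €410789.00 = €2086.00 subject; 8% × €2086.00 = €166.88
Health Levy: 3% × €18375.00 = €551.25
Solidarity Surcharge: 5% × €18375.00 = €918.75
Total withheld: €3668.14 + €166.88 + €551.25 + €918.75 = €5305.02
Net pay: €18375.00 − €5305.02 = €13069.98

€13069.98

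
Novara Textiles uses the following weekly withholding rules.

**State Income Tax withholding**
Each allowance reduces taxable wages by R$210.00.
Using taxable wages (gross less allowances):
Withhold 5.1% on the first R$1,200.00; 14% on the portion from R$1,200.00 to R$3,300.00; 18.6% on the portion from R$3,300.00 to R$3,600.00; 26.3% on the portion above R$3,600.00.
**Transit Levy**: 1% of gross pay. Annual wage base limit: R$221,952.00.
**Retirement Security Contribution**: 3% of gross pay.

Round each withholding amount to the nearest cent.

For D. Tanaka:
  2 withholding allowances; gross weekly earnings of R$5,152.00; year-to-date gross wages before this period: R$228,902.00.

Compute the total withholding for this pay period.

State Income Tax: taxable = R$5,152.00 − 2×R$210.00 = R$4,732.00
  R$411.00 + 26.3% × (R$4,732.00 − R$3,600.00) = R$411.00 + 26.3% × R$1,132.00 = R$708.72
Transit Levy: YTD R$228,902.00 ≥ cap R$221,952.00 → R$0.00
Retirement Security Contribution: 3% × R$5,152.00 = R$154.56
Total: R$708.72 + R$0.00 + R$154.56 = R$863.28

R$863.28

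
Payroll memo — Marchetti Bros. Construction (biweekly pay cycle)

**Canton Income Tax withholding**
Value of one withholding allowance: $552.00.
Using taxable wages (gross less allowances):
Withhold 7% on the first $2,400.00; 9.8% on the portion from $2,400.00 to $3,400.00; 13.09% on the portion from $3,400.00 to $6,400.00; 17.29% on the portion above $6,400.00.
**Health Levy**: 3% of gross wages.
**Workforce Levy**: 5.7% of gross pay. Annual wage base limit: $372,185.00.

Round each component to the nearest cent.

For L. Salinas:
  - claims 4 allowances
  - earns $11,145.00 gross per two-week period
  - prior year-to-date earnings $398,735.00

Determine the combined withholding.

$1,431.70

Canton Income Tax: taxable = $11,145.00 − 4×$552.00 = $8,937.00
  $658.70 + 17.29% × ($8,937.00 − $6,400.00) = $658.70 + 17.29% × $2,537.00 = $1,097.35
Health Levy: 3% × $11,145.00 = $334.35
Workforce Levy: YTD $398,735.00 ≥ cap $372,185.00 → $0.00
Total: $1,097.35 + $334.35 + $0.00 = $1,431.70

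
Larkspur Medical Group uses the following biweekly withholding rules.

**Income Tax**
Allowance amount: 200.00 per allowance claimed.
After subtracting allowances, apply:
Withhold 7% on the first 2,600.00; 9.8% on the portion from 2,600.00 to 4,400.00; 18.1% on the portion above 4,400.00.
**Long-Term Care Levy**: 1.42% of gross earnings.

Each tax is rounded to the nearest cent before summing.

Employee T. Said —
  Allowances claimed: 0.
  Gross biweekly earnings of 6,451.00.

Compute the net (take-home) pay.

Income Tax: taxable = 6,451.00
  358.40 + 18.1% × (6,451.00 − 4,400.00) = 358.40 + 18.1% × 2,051.00 = 729.63
Long-Term Care Levy: 1.42% × 6,451.00 = 91.60
Total withheld: 729.63 + 91.60 = 821.23
Net pay: 6,451.00 − 821.23 = 5,629.77

5,629.77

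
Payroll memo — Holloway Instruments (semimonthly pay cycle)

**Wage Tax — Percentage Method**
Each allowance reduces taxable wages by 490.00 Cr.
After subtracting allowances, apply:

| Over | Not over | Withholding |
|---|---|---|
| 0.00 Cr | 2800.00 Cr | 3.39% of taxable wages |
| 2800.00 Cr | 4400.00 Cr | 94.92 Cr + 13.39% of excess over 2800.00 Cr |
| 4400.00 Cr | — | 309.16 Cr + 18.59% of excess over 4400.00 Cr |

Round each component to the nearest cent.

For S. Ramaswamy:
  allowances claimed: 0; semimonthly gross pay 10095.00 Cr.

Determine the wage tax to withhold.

Wage Tax: taxable = 10095.00 Cr
  309.16 Cr + 18.59% × (10095.00 Cr − 4400.00 Cr) = 309.16 Cr + 18.59% × 5695.00 Cr = 1367.86 Cr

1367.86 Cr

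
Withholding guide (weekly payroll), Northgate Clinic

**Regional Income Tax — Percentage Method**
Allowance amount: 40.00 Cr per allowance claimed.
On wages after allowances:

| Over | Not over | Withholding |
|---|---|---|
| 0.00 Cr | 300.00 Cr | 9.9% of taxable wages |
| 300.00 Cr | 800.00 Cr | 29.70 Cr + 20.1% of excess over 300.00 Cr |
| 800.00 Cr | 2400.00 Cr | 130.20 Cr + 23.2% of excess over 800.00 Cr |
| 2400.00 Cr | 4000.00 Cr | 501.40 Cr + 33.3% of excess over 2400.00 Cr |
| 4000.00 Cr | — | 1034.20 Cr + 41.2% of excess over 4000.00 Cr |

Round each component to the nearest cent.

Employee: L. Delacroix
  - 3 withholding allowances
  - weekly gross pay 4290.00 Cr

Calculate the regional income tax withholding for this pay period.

Regional Income Tax: taxable = 4290.00 Cr − 3×40.00 Cr = 4170.00 Cr
  1034.20 Cr + 41.2% × (4170.00 Cr − 4000.00 Cr) = 1034.20 Cr + 41.2% × 170.00 Cr = 1104.24 Cr

1104.24 Cr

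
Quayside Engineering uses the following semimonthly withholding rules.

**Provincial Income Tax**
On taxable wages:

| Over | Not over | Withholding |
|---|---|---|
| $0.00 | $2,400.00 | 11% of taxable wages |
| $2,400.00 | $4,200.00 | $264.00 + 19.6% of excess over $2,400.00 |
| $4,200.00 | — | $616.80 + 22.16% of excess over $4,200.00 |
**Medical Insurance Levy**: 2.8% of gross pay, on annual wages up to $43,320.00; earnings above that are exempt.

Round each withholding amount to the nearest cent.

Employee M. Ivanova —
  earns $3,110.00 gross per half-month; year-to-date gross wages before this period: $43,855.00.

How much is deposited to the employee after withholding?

Provincial Income Tax: taxable = $3,110.00
  $264.00 + 19.6% × ($3,110.00 − $2,400.00) = $264.00 + 19.6% × $710.00 = $403.16
Medical Insurance Levy: YTD $43,855.00 ≥ cap $43,320.00 → $0.00
Total withheld: $403.16 + $0.00 = $403.16
Net pay: $3,110.00 − $403.16 = $2,706.84

$2,706.84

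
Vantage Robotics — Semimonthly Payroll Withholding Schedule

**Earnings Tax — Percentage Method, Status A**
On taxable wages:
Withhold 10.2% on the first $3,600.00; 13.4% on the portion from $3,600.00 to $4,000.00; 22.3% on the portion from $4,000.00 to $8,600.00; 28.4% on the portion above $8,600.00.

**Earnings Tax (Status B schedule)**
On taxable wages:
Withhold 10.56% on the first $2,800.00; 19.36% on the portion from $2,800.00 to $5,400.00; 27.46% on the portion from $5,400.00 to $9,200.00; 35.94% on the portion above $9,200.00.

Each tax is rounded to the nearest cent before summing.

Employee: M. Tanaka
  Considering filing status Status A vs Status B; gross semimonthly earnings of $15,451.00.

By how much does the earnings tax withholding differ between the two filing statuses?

$696.85

Earnings Tax (Status A): taxable = $15,451.00
  $1,446.60 + 28.4% × ($15,451.00 − $8,600.00) = $1,446.60 + 28.4% × $6,851.00 = $3,392.28
Earnings Tax (Status B): taxable = $15,451.00
  $1,842.52 + 35.94% × ($15,451.00 − $9,200.00) = $1,842.52 + 35.94% × $6,251.00 = $4,089.13
Difference: |$3,392.28 − $4,089.13| = $696.85 (higher under Status B)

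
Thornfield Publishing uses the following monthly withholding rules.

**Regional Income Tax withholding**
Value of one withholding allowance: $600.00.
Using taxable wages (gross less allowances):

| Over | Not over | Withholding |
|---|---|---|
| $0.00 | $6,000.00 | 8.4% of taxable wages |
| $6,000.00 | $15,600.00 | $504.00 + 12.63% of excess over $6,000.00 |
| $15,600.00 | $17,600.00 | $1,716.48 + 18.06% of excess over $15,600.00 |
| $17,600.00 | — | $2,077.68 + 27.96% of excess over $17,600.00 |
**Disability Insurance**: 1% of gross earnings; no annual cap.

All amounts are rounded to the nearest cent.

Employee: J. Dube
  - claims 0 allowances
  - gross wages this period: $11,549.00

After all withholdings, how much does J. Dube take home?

Regional Income Tax: taxable = $11,549.00
  $504.00 + 12.63% × ($11,549.00 − $6,000.00) = $504.00 + 12.63% × $5,549.00 = $1,204.84
Disability Insurance: 1% × $11,549.00 = $115.49
Total withheld: $1,204.84 + $115.49 = $1,320.33
Net pay: $11,549.00 − $1,320.33 = $10,228.67

$10,228.67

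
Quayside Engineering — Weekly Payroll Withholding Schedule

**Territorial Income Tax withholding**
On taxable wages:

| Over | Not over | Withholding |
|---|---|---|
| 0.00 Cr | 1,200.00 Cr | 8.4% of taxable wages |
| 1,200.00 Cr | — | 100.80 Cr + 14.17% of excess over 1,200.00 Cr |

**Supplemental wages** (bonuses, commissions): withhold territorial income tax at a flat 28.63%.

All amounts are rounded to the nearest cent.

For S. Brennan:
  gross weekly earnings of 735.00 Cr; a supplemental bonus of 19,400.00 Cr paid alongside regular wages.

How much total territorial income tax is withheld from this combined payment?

Territorial Income Tax: taxable = 735.00 Cr
  8.4% × 735.00 Cr = 61.74 Cr
Supplemental (28.63% flat on bonus): 28.63% × 19,400.00 Cr = 5,554.22 Cr
Total territorial income tax: 61.74 Cr + 5,554.22 Cr = 5,615.96 Cr

5,615.96 Cr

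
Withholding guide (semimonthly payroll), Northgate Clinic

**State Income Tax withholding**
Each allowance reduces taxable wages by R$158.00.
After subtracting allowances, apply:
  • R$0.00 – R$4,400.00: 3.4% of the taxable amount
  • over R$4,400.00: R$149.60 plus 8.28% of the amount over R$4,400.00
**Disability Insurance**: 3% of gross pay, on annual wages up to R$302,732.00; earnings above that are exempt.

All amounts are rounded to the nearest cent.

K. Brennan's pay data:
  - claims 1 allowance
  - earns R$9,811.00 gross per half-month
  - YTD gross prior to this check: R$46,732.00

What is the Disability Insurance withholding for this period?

Disability Insurance: 3% × R$9,811.00 = R$294.33

R$294.33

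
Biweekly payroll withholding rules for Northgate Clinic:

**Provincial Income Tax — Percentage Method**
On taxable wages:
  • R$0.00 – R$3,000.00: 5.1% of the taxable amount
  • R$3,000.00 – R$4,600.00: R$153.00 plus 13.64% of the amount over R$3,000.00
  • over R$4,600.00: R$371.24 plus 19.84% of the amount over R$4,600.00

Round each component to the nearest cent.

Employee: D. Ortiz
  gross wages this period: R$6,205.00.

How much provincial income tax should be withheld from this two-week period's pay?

R$689.67

Provincial Income Tax: taxable = R$6,205.00
  R$371.24 + 19.84% × (R$6,205.00 − R$4,600.00) = R$371.24 + 19.84% × R$1,605.00 = R$689.67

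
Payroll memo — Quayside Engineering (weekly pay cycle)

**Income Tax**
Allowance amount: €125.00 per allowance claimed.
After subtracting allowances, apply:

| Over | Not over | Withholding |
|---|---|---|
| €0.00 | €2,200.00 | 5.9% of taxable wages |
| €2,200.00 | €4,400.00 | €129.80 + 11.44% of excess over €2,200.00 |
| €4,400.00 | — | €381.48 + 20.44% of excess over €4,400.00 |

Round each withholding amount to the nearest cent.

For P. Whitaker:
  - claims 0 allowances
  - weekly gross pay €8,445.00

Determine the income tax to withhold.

€1,208.28

Income Tax: taxable = €8,445.00
  €381.48 + 20.44% × (€8,445.00 − €4,400.00) = €381.48 + 20.44% × €4,045.00 = €1,208.28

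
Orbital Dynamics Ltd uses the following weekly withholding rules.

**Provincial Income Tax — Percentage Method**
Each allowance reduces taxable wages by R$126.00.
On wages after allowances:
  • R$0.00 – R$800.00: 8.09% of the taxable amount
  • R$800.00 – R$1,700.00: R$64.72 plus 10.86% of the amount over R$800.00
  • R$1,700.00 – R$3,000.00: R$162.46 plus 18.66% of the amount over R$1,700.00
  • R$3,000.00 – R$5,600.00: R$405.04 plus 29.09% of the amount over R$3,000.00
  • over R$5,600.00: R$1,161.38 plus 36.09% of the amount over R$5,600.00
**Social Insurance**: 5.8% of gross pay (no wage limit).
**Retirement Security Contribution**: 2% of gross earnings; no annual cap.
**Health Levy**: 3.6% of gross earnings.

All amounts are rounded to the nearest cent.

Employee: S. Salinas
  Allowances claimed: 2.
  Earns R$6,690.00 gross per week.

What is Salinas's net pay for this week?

Provincial Income Tax: taxable = R$6,690.00 − 2×R$126.00 = R$6,438.00
  R$1,161.38 + 36.09% × (R$6,438.00 − R$5,600.00) = R$1,161.38 + 36.09% × R$838.00 = R$1,463.81
Social Insurance: 5.8% × R$6,690.00 = R$388.02
Retirement Security Contribution: 2% × R$6,690.00 = R$133.80
Health Levy: 3.6% × R$6,690.00 = R$240.84
Total withheld: R$1,463.81 + R$388.02 + R$133.80 + R$240.84 = R$2,226.47
Net pay: R$6,690.00 − R$2,226.47 = R$4,463.53

R$4,463.53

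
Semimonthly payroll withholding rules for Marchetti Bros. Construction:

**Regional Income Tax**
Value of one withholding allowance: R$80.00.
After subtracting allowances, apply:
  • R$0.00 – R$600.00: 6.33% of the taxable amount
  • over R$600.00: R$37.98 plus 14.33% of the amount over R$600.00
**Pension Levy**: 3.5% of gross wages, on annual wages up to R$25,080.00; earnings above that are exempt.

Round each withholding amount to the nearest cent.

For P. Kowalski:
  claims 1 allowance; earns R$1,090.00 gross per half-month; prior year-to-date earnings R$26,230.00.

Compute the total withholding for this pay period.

Regional Income Tax: taxable = R$1,090.00 − 1×R$80.00 = R$1,010.00
  R$37.98 + 14.33% × (R$1,010.00 − R$600.00) = R$37.98 + 14.33% × R$410.00 = R$96.73
Pension Levy: YTD R$26,230.00 ≥ cap R$25,080.00 → R$0.00
Total: R$96.73 + R$0.00 = R$96.73

R$96.73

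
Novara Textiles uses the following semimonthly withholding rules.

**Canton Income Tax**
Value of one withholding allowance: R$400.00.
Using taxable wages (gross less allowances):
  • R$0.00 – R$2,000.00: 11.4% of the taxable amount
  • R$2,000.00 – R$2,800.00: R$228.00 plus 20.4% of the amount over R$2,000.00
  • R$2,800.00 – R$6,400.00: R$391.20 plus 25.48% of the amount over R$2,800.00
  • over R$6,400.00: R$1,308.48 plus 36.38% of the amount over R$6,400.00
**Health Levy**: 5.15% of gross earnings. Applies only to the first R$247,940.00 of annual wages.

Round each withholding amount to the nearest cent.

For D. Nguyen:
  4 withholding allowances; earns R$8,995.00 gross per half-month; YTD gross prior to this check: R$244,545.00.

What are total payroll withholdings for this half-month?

R$1,845.30

Canton Income Tax: taxable = R$8,995.00 − 4×R$400.00 = R$7,395.00
  R$1,308.48 + 36.38% × (R$7,395.00 − R$6,400.00) = R$1,308.48 + 36.38% × R$995.00 = R$1,670.46
Health Levy: cap R$247,940.00 − YTD R$244,545.00 = R$3,395.00 subject; 5.15% × R$3,395.00 = R$174.84
Total: R$1,670.46 + R$174.84 = R$1,845.30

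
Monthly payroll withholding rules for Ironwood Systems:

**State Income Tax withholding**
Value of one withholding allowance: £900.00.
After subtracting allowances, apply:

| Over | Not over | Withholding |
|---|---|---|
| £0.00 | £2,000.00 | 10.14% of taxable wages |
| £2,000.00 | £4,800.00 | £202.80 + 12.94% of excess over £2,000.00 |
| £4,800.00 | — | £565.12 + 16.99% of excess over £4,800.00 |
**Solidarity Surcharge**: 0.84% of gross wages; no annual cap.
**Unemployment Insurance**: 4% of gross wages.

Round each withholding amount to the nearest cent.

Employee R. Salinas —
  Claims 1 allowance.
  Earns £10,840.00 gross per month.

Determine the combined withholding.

State Income Tax: taxable = £10,840.00 − 1×£900.00 = £9,940.00
  £565.12 + 16.99% × (£9,940.00 − £4,800.00) = £565.12 + 16.99% × £5,140.00 = £1,438.41
Solidarity Surcharge: 0.84% × £10,840.00 = £91.06
Unemployment Insurance: 4% × £10,840.00 = £433.60
Total: £1,438.41 + £91.06 + £433.60 = £1,963.07

£1,963.07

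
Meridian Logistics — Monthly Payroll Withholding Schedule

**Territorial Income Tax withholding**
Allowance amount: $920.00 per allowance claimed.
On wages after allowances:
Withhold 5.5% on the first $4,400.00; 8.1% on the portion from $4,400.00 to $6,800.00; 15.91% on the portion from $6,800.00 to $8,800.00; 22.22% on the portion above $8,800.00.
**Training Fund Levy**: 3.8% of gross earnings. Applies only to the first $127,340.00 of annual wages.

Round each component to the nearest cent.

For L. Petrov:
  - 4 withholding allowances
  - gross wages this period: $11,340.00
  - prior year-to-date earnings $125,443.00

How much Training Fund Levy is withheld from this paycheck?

$72.09

Training Fund Levy: cap $127,340.00 − YTD $125,443.00 = $1,897.00 subject; 3.8% × $1,897.00 = $72.09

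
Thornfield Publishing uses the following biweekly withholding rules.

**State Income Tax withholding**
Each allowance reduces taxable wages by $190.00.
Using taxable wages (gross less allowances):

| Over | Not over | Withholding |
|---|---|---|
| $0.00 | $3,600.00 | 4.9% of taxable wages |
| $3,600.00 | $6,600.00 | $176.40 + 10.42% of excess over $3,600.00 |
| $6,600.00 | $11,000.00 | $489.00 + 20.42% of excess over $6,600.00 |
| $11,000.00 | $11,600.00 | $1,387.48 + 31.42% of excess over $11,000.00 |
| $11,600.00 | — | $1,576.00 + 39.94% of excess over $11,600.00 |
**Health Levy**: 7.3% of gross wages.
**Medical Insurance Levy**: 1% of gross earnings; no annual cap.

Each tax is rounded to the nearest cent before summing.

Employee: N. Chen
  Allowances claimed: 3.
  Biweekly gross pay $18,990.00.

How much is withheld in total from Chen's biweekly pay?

State Income Tax: taxable = $18,990.00 − 3×$190.00 = $18,420.00
  $1,576.00 + 39.94% × ($18,420.00 − $11,600.00) = $1,576.00 + 39.94% × $6,820.00 = $4,299.91
Health Levy: 7.3% × $18,990.00 = $1,386.27
Medical Insurance Levy: 1% × $18,990.00 = $189.90
Total: $4,299.91 + $1,386.27 + $189.90 = $5,876.08

$5,876.08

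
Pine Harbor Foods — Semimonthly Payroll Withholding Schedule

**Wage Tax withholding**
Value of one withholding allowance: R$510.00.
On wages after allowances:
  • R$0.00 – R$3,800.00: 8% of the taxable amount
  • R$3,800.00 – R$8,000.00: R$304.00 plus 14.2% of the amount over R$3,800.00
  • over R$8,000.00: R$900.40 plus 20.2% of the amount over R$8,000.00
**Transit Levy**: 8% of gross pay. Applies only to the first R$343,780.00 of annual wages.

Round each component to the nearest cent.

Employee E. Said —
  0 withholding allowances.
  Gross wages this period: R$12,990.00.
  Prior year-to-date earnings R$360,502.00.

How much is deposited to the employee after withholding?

Wage Tax: taxable = R$12,990.00
  R$900.40 + 20.2% × (R$12,990.00 − R$8,000.00) = R$900.40 + 20.2% × R$4,990.00 = R$1,908.38
Transit Levy: YTD R$360,502.00 ≥ cap R$343,780.00 → R$0.00
Total withheld: R$1,908.38 + R$0.00 = R$1,908.38
Net pay: R$12,990.00 − R$1,908.38 = R$11,081.62

R$11,081.62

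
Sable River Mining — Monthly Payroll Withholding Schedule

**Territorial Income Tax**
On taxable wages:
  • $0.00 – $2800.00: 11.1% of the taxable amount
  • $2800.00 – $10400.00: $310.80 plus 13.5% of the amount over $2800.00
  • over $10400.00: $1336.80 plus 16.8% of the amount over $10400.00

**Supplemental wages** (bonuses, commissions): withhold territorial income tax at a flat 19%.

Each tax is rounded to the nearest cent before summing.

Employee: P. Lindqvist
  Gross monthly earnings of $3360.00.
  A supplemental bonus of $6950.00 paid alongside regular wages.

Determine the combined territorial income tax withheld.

$1706.90

Territorial Income Tax: taxable = $3360.00
  $310.80 + 13.5% × ($3360.00 − $2800.00) = $310.80 + 13.5% × $560.00 = $386.40
Supplemental (19% flat on bonus): 19% × $6950.00 = $1320.50
Total territorial income tax: $386.40 + $1320.50 = $1706.90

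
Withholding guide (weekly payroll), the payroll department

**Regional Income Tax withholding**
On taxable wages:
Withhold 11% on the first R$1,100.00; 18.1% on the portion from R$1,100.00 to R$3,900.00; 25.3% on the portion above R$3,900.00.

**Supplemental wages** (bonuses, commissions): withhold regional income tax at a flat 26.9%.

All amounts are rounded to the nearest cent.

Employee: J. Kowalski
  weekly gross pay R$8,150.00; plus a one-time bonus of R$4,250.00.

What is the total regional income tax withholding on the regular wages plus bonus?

Regional Income Tax: taxable = R$8,150.00
  R$627.80 + 25.3% × (R$8,150.00 − R$3,900.00) = R$627.80 + 25.3% × R$4,250.00 = R$1,703.05
Supplemental (26.9% flat on bonus): 26.9% × R$4,250.00 = R$1,143.25
Total regional income tax: R$1,703.05 + R$1,143.25 = R$2,846.30

R$2,846.30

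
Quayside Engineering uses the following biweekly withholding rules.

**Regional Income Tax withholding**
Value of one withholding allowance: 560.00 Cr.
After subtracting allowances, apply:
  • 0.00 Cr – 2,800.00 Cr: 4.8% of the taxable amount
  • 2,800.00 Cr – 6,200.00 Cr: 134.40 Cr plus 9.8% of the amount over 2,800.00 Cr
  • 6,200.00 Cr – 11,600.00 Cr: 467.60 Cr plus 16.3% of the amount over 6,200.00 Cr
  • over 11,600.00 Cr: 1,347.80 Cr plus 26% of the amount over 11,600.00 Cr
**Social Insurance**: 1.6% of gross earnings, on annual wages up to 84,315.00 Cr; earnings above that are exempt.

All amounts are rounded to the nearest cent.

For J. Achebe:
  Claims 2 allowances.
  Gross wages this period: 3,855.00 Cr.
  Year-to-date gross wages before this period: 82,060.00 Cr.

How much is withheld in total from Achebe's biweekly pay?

Regional Income Tax: taxable = 3,855.00 Cr − 2×560.00 Cr = 2,735.00 Cr
  4.8% × 2,735.00 Cr = 131.28 Cr
Social Insurance: cap 84,315.00 Cr − YTD 82,060.00 Cr = 2,255.00 Cr subject; 1.6% × 2,255.00 Cr = 36.08 Cr
Total: 131.28 Cr + 36.08 Cr = 167.36 Cr

167.36 Cr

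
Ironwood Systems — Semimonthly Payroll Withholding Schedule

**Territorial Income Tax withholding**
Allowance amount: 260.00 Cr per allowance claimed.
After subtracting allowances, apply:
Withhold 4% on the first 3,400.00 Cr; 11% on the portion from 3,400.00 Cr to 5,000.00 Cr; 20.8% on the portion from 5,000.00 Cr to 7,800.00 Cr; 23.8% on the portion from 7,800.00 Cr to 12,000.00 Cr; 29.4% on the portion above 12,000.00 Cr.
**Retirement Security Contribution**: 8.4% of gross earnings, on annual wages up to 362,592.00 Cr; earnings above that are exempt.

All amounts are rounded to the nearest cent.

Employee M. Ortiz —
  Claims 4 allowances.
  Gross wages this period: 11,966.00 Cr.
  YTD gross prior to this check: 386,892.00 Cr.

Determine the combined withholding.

Territorial Income Tax: taxable = 11,966.00 Cr − 4×260.00 Cr = 10,926.00 Cr
  894.40 Cr + 23.8% × (10,926.00 Cr − 7,800.00 Cr) = 894.40 Cr + 23.8% × 3,126.00 Cr = 1,638.39 Cr
Retirement Security Contribution: YTD 386,892.00 Cr ≥ cap 362,592.00 Cr → 0.00 Cr
Total: 1,638.39 Cr + 0.00 Cr = 1,638.39 Cr

1,638.39 Cr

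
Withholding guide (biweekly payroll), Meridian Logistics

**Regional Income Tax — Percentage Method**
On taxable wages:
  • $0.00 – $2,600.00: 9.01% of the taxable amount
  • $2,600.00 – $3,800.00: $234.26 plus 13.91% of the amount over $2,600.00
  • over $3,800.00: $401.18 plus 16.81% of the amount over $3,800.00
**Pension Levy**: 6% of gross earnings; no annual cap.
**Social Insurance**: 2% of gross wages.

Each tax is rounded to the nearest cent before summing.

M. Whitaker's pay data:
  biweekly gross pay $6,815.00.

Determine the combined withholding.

Regional Income Tax: taxable = $6,815.00
  $401.18 + 16.81% × ($6,815.00 − $3,800.00) = $401.18 + 16.81% × $3,015.00 = $908.00
Pension Levy: 6% × $6,815.00 = $408.90
Social Insurance: 2% × $6,815.00 = $136.30
Total: $908.00 + $408.90 + $136.30 = $1,453.20

$1,453.20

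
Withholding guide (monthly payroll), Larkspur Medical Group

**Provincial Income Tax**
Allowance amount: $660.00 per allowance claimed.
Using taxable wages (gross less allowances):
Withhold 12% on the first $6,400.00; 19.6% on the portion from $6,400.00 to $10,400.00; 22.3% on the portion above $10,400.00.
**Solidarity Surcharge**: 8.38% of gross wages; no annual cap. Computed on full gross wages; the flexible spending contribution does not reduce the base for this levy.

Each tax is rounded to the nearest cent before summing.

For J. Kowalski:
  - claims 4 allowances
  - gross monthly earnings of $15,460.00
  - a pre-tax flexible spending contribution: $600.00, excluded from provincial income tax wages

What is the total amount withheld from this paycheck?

Provincial Income Tax: taxable = $15,460.00 − $600.00 − 4×$660.00 = $12,220.00
  $1,552.00 + 22.3% × ($12,220.00 − $10,400.00) = $1,552.00 + 22.3% × $1,820.00 = $1,957.86
Solidarity Surcharge: 8.38% × $15,460.00 = $1,295.55
Total: $1,957.86 + $1,295.55 = $3,253.41

$3,253.41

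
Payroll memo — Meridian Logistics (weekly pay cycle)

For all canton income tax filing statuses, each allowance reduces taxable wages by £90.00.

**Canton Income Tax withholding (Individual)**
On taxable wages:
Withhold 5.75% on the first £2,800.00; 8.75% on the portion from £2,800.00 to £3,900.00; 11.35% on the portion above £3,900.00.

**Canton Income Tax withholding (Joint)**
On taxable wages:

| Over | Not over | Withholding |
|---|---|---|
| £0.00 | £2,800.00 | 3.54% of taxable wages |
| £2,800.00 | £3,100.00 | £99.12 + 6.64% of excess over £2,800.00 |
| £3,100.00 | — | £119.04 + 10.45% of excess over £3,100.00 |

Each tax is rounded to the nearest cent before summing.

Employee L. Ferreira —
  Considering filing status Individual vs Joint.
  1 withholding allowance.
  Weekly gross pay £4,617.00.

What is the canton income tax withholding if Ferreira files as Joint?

Canton Income Tax (Joint): taxable = £4,617.00 − 1×£90.00 = £4,527.00
  £119.04 + 10.45% × (£4,527.00 − £3,100.00) = £119.04 + 10.45% × £1,427.00 = £268.16

£268.16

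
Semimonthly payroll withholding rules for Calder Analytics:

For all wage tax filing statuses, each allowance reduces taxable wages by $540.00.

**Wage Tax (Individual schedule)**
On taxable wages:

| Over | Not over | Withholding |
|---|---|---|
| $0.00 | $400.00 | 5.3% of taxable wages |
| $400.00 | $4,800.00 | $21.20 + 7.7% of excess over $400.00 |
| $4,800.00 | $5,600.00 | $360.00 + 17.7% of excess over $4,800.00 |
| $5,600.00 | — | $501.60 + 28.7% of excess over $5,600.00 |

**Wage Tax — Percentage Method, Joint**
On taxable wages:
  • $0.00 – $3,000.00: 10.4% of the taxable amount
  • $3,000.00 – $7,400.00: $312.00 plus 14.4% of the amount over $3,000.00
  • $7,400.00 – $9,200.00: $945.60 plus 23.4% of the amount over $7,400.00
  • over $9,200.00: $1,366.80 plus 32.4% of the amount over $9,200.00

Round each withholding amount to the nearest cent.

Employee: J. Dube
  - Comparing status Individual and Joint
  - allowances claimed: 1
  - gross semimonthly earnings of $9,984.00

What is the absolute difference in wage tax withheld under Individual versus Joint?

Wage Tax (Individual): taxable = $9,984.00 − 1×$540.00 = $9,444.00
  $501.60 + 28.7% × ($9,444.00 − $5,600.00) = $501.60 + 28.7% × $3,844.00 = $1,604.83
Wage Tax (Joint): taxable = $9,984.00 − 1×$540.00 = $9,444.00
  $1,366.80 + 32.4% × ($9,444.00 − $9,200.00) = $1,366.80 + 32.4% × $244.00 = $1,445.86
Difference: |$1,604.83 − $1,445.86| = $158.97 (higher under Individual)

$158.97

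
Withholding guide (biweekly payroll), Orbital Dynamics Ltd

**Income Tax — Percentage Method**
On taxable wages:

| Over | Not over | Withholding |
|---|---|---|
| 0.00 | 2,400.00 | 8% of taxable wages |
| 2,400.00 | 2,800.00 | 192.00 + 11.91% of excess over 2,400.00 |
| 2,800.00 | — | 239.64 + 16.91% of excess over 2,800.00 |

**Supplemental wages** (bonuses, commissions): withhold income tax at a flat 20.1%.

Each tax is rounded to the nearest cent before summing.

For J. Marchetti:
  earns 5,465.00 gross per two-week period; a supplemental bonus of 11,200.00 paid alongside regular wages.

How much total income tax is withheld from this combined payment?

2,941.49

Income Tax: taxable = 5,465.00
  239.64 + 16.91% × (5,465.00 − 2,800.00) = 239.64 + 16.91% × 2,665.00 = 690.29
Supplemental (20.1% flat on bonus): 20.1% × 11,200.00 = 2,251.20
Total income tax: 690.29 + 2,251.20 = 2,941.49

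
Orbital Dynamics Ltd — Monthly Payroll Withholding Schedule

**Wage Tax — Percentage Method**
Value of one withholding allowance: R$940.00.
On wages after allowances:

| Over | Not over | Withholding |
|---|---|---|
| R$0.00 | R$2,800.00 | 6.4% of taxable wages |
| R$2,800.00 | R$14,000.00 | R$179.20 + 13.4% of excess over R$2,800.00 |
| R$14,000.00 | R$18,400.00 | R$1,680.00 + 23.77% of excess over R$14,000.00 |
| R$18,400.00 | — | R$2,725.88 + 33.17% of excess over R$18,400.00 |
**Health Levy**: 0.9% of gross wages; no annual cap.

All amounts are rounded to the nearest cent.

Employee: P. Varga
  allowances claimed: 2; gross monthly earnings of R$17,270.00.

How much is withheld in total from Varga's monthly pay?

R$2,165.83

Wage Tax: taxable = R$17,270.00 − 2×R$940.00 = R$15,390.00
  R$1,680.00 + 23.77% × (R$15,390.00 − R$14,000.00) = R$1,680.00 + 23.77% × R$1,390.00 = R$2,010.40
Health Levy: 0.9% × R$17,270.00 = R$155.43
Total: R$2,010.40 + R$155.43 = R$2,165.83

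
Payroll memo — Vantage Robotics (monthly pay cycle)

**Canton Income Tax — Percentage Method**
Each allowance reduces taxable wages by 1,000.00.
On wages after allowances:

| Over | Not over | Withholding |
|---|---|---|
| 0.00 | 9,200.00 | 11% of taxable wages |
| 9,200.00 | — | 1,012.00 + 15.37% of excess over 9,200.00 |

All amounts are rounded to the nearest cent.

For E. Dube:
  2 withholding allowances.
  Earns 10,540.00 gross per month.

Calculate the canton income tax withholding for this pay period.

939.40

Canton Income Tax: taxable = 10,540.00 − 2×1,000.00 = 8,540.00
  11% × 8,540.00 = 939.40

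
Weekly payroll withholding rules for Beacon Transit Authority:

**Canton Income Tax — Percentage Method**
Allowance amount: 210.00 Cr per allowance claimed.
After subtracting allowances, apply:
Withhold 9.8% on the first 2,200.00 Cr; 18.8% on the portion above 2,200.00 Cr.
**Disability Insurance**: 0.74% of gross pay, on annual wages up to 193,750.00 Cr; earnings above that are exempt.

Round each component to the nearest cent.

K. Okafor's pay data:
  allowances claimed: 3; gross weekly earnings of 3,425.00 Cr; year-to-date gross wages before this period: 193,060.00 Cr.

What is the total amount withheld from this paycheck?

332.57 Cr

Canton Income Tax: taxable = 3,425.00 Cr − 3×210.00 Cr = 2,795.00 Cr
  215.60 Cr + 18.8% × (2,795.00 Cr − 2,200.00 Cr) = 215.60 Cr + 18.8% × 595.00 Cr = 327.46 Cr
Disability Insurance: cap 193,750.00 Cr − YTD 193,060.00 Cr = 690.00 Cr subject; 0.74% × 690.00 Cr = 5.11 Cr
Total: 327.46 Cr + 5.11 Cr = 332.57 Cr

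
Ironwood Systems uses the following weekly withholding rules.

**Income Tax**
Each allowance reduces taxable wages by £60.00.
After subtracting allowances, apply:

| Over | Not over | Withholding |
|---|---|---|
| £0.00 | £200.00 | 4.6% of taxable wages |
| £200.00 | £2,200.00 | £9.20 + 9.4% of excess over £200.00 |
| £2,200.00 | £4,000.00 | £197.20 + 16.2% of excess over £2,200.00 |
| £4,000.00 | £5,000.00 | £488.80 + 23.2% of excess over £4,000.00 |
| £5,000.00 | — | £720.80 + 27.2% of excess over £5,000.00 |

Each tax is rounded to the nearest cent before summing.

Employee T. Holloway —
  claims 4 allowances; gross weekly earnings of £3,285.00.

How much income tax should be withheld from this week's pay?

£334.09

Income Tax: taxable = £3,285.00 − 4×£60.00 = £3,045.00
  £197.20 + 16.2% × (£3,045.00 − £2,200.00) = £197.20 + 16.2% × £845.00 = £334.09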